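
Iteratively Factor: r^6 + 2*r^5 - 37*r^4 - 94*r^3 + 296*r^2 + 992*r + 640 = (r - 5)*(r^5 + 7*r^4 - 2*r^3 - 104*r^2 - 224*r - 128) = (r - 5)*(r + 1)*(r^4 + 6*r^3 - 8*r^2 - 96*r - 128) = (r - 5)*(r + 1)*(r + 4)*(r^3 + 2*r^2 - 16*r - 32) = (r - 5)*(r + 1)*(r + 4)^2*(r^2 - 2*r - 8) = (r - 5)*(r + 1)*(r + 2)*(r + 4)^2*(r - 4)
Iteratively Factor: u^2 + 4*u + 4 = (u + 2)*(u + 2)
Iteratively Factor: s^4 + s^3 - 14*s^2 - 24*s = (s - 4)*(s^3 + 5*s^2 + 6*s) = (s - 4)*(s + 2)*(s^2 + 3*s) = s*(s - 4)*(s + 2)*(s + 3)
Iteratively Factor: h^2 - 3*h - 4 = (h + 1)*(h - 4)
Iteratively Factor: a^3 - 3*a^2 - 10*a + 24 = (a - 4)*(a^2 + a - 6) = (a - 4)*(a + 3)*(a - 2)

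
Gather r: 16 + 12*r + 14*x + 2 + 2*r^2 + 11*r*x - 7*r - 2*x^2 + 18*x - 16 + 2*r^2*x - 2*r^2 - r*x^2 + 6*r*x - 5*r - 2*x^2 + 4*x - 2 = 2*r^2*x + r*(-x^2 + 17*x) - 4*x^2 + 36*x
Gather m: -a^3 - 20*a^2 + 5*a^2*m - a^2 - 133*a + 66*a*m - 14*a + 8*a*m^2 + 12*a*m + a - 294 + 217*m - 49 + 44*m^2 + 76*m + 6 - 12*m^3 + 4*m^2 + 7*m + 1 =-a^3 - 21*a^2 - 146*a - 12*m^3 + m^2*(8*a + 48) + m*(5*a^2 + 78*a + 300) - 336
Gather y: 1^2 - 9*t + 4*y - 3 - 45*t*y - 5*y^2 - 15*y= -9*t - 5*y^2 + y*(-45*t - 11) - 2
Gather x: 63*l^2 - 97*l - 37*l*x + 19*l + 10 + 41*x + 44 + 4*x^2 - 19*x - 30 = 63*l^2 - 78*l + 4*x^2 + x*(22 - 37*l) + 24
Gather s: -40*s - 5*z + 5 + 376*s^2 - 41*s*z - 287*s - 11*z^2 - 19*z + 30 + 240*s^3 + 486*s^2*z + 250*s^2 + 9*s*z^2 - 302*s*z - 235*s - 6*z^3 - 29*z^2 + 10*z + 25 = 240*s^3 + s^2*(486*z + 626) + s*(9*z^2 - 343*z - 562) - 6*z^3 - 40*z^2 - 14*z + 60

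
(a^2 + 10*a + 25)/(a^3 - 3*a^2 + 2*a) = (a^2 + 10*a + 25)/(a*(a^2 - 3*a + 2))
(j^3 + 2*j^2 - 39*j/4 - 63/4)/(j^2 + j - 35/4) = (2*j^2 - 3*j - 9)/(2*j - 5)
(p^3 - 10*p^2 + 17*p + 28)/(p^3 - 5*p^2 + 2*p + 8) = (p - 7)/(p - 2)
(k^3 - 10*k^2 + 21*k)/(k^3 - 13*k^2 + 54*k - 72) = k*(k - 7)/(k^2 - 10*k + 24)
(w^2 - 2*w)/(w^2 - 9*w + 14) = w/(w - 7)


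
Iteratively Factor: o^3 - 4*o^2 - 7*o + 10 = (o + 2)*(o^2 - 6*o + 5) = (o - 5)*(o + 2)*(o - 1)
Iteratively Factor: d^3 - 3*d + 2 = (d - 1)*(d^2 + d - 2) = (d - 1)*(d + 2)*(d - 1)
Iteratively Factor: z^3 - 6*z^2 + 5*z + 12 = (z + 1)*(z^2 - 7*z + 12) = (z - 3)*(z + 1)*(z - 4)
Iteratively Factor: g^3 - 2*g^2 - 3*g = (g + 1)*(g^2 - 3*g) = (g - 3)*(g + 1)*(g)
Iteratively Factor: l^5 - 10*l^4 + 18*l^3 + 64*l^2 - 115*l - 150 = (l - 3)*(l^4 - 7*l^3 - 3*l^2 + 55*l + 50) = (l - 3)*(l + 1)*(l^3 - 8*l^2 + 5*l + 50) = (l - 3)*(l + 1)*(l + 2)*(l^2 - 10*l + 25) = (l - 5)*(l - 3)*(l + 1)*(l + 2)*(l - 5)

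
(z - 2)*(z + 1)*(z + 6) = z^3 + 5*z^2 - 8*z - 12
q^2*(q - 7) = q^3 - 7*q^2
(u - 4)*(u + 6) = u^2 + 2*u - 24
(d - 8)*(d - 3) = d^2 - 11*d + 24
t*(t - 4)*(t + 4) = t^3 - 16*t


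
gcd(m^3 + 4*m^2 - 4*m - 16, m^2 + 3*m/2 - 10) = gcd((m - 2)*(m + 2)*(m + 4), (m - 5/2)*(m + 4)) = m + 4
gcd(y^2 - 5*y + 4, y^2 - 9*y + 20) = y - 4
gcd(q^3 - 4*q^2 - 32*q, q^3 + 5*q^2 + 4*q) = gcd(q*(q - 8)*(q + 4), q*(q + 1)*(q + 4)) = q^2 + 4*q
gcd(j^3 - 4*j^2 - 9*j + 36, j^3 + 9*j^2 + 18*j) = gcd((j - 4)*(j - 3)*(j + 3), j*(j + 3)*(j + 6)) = j + 3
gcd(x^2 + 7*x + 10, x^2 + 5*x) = x + 5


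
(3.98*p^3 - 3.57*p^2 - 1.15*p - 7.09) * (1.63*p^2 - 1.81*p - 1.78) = 6.4874*p^5 - 13.0229*p^4 - 2.4972*p^3 - 3.1206*p^2 + 14.8799*p + 12.6202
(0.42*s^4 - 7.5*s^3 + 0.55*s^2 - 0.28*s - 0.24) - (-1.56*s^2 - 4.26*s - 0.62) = 0.42*s^4 - 7.5*s^3 + 2.11*s^2 + 3.98*s + 0.38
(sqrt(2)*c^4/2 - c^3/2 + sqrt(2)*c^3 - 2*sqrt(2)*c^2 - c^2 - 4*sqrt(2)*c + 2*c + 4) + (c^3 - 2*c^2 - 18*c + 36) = sqrt(2)*c^4/2 + c^3/2 + sqrt(2)*c^3 - 3*c^2 - 2*sqrt(2)*c^2 - 16*c - 4*sqrt(2)*c + 40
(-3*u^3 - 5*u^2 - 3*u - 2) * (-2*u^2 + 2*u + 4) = 6*u^5 + 4*u^4 - 16*u^3 - 22*u^2 - 16*u - 8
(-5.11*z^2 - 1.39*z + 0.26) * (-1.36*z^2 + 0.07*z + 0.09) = 6.9496*z^4 + 1.5327*z^3 - 0.9108*z^2 - 0.1069*z + 0.0234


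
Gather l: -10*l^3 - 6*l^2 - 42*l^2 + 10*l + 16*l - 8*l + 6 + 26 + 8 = -10*l^3 - 48*l^2 + 18*l + 40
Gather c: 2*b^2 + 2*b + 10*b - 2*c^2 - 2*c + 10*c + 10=2*b^2 + 12*b - 2*c^2 + 8*c + 10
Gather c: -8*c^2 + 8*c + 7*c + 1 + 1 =-8*c^2 + 15*c + 2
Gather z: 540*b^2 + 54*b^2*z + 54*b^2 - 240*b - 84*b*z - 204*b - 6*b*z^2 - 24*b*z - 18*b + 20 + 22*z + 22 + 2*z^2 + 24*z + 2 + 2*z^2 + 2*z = 594*b^2 - 462*b + z^2*(4 - 6*b) + z*(54*b^2 - 108*b + 48) + 44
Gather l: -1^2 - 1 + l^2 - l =l^2 - l - 2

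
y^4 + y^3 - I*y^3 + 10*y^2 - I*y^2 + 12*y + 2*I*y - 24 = (y - 1)*(y + 2)*(y - 4*I)*(y + 3*I)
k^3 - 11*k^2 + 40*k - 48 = (k - 4)^2*(k - 3)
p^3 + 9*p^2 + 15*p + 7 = (p + 1)^2*(p + 7)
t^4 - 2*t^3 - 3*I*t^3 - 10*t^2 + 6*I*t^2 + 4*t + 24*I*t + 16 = (t - 4)*(t + 2)*(t - 2*I)*(t - I)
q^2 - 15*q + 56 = (q - 8)*(q - 7)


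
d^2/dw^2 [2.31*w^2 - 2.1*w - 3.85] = 4.62000000000000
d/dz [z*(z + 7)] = 2*z + 7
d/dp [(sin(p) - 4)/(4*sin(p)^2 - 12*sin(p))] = (-cos(p) + 8/tan(p) - 12*cos(p)/sin(p)^2)/(4*(sin(p) - 3)^2)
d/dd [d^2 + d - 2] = 2*d + 1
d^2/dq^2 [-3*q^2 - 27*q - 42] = -6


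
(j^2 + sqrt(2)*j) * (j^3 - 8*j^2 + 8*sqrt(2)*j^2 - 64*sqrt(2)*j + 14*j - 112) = j^5 - 8*j^4 + 9*sqrt(2)*j^4 - 72*sqrt(2)*j^3 + 30*j^3 - 240*j^2 + 14*sqrt(2)*j^2 - 112*sqrt(2)*j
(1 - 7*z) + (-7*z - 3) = -14*z - 2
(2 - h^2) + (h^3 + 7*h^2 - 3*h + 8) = h^3 + 6*h^2 - 3*h + 10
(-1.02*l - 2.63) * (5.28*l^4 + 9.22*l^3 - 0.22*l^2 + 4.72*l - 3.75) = -5.3856*l^5 - 23.2908*l^4 - 24.0242*l^3 - 4.2358*l^2 - 8.5886*l + 9.8625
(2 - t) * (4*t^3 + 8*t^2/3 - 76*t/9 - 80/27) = -4*t^4 + 16*t^3/3 + 124*t^2/9 - 376*t/27 - 160/27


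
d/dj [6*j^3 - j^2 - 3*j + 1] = 18*j^2 - 2*j - 3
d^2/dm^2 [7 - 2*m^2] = -4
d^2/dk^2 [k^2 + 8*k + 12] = 2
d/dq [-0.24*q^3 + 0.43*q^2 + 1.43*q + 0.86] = -0.72*q^2 + 0.86*q + 1.43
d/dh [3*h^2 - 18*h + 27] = 6*h - 18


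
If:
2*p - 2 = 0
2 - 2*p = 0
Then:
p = 1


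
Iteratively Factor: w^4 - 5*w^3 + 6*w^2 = (w)*(w^3 - 5*w^2 + 6*w) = w*(w - 2)*(w^2 - 3*w) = w*(w - 3)*(w - 2)*(w)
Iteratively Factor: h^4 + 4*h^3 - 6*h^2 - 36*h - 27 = (h + 1)*(h^3 + 3*h^2 - 9*h - 27) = (h - 3)*(h + 1)*(h^2 + 6*h + 9) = (h - 3)*(h + 1)*(h + 3)*(h + 3)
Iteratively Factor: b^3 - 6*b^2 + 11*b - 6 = (b - 2)*(b^2 - 4*b + 3) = (b - 2)*(b - 1)*(b - 3)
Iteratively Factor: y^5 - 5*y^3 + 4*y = (y - 2)*(y^4 + 2*y^3 - y^2 - 2*y) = (y - 2)*(y - 1)*(y^3 + 3*y^2 + 2*y) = (y - 2)*(y - 1)*(y + 1)*(y^2 + 2*y) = (y - 2)*(y - 1)*(y + 1)*(y + 2)*(y)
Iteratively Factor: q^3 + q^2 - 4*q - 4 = (q + 1)*(q^2 - 4) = (q - 2)*(q + 1)*(q + 2)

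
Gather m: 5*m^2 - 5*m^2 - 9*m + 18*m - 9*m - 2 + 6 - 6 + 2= 0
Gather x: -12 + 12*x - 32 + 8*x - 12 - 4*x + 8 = 16*x - 48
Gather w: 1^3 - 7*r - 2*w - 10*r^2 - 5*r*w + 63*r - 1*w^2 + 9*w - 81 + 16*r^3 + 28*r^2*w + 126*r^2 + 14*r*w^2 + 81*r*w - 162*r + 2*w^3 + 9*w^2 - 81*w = 16*r^3 + 116*r^2 - 106*r + 2*w^3 + w^2*(14*r + 8) + w*(28*r^2 + 76*r - 74) - 80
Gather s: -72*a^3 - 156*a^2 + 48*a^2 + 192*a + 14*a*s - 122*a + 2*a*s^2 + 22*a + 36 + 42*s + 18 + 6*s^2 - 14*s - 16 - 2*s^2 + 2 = -72*a^3 - 108*a^2 + 92*a + s^2*(2*a + 4) + s*(14*a + 28) + 40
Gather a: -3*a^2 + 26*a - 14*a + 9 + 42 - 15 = -3*a^2 + 12*a + 36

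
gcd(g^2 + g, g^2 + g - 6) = 1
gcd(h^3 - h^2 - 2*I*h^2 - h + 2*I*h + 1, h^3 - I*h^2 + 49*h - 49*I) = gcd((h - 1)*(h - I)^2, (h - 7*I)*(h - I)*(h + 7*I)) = h - I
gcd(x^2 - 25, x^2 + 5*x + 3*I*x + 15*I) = x + 5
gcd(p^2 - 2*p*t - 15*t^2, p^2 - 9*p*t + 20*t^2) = p - 5*t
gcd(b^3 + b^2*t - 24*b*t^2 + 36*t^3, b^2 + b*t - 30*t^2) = b + 6*t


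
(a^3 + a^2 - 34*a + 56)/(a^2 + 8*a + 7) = (a^2 - 6*a + 8)/(a + 1)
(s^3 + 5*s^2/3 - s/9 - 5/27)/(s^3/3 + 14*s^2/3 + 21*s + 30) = (27*s^3 + 45*s^2 - 3*s - 5)/(9*(s^3 + 14*s^2 + 63*s + 90))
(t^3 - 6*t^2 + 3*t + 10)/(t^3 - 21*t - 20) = (t - 2)/(t + 4)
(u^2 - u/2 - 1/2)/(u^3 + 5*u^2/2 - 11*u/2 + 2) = (2*u + 1)/(2*u^2 + 7*u - 4)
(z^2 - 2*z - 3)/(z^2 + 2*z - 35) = (z^2 - 2*z - 3)/(z^2 + 2*z - 35)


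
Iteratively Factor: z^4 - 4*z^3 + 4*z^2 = (z)*(z^3 - 4*z^2 + 4*z) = z^2*(z^2 - 4*z + 4) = z^2*(z - 2)*(z - 2)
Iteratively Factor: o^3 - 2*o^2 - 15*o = (o + 3)*(o^2 - 5*o) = o*(o + 3)*(o - 5)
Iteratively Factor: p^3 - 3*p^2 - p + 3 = (p + 1)*(p^2 - 4*p + 3) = (p - 3)*(p + 1)*(p - 1)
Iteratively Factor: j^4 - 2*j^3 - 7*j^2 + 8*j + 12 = (j + 1)*(j^3 - 3*j^2 - 4*j + 12) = (j - 2)*(j + 1)*(j^2 - j - 6) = (j - 3)*(j - 2)*(j + 1)*(j + 2)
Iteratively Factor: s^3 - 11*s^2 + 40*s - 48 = (s - 4)*(s^2 - 7*s + 12) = (s - 4)^2*(s - 3)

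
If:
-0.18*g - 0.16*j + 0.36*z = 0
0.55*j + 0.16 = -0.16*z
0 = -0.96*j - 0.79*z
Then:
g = 1.49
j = -0.45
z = 0.55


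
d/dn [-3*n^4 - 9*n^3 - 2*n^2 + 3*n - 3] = -12*n^3 - 27*n^2 - 4*n + 3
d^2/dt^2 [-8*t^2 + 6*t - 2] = -16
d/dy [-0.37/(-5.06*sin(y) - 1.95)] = -1.8722*cos(y)/(5.06*sin(y) + 1.95)^2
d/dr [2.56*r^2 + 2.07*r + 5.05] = 5.12*r + 2.07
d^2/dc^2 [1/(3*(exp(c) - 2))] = (exp(c) + 2)*exp(c)/(3*(exp(c) - 2)^3)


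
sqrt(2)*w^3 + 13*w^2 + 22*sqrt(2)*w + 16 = (w + 2*sqrt(2))*(w + 4*sqrt(2))*(sqrt(2)*w + 1)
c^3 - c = c*(c - 1)*(c + 1)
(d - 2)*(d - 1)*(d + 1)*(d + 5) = d^4 + 3*d^3 - 11*d^2 - 3*d + 10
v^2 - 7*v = v*(v - 7)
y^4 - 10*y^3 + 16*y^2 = y^2*(y - 8)*(y - 2)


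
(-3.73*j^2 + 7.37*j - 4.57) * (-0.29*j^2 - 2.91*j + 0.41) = 1.0817*j^4 + 8.717*j^3 - 21.6507*j^2 + 16.3204*j - 1.8737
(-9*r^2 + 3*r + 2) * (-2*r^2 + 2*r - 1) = 18*r^4 - 24*r^3 + 11*r^2 + r - 2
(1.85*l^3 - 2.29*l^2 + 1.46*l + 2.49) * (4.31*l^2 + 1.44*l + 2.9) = 7.9735*l^5 - 7.2059*l^4 + 8.36*l^3 + 6.1933*l^2 + 7.8196*l + 7.221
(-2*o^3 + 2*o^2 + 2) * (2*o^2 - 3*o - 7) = -4*o^5 + 10*o^4 + 8*o^3 - 10*o^2 - 6*o - 14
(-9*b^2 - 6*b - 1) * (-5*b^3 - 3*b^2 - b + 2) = 45*b^5 + 57*b^4 + 32*b^3 - 9*b^2 - 11*b - 2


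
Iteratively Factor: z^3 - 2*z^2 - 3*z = (z)*(z^2 - 2*z - 3) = z*(z - 3)*(z + 1)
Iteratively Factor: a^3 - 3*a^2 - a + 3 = (a + 1)*(a^2 - 4*a + 3) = (a - 3)*(a + 1)*(a - 1)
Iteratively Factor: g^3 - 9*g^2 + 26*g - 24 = (g - 4)*(g^2 - 5*g + 6) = (g - 4)*(g - 2)*(g - 3)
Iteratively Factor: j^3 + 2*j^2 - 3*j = (j)*(j^2 + 2*j - 3) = j*(j - 1)*(j + 3)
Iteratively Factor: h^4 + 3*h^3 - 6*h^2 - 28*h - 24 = (h - 3)*(h^3 + 6*h^2 + 12*h + 8) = (h - 3)*(h + 2)*(h^2 + 4*h + 4) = (h - 3)*(h + 2)^2*(h + 2)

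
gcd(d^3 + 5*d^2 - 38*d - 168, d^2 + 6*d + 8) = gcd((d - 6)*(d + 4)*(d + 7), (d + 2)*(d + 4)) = d + 4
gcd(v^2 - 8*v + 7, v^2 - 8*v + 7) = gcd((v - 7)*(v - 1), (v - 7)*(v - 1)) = v^2 - 8*v + 7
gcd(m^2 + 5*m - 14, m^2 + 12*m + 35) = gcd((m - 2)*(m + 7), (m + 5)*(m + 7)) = m + 7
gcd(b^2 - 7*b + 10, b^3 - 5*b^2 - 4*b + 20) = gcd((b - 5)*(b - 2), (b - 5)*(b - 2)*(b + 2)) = b^2 - 7*b + 10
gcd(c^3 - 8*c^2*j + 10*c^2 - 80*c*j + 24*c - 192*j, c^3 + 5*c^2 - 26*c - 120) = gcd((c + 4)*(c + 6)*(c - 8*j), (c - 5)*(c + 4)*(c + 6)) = c^2 + 10*c + 24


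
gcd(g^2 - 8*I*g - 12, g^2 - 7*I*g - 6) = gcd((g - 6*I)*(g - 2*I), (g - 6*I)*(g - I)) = g - 6*I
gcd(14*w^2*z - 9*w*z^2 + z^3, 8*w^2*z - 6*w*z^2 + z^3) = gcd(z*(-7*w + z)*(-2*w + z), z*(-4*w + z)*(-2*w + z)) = -2*w*z + z^2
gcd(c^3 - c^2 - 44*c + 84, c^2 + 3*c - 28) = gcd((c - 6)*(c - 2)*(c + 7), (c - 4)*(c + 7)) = c + 7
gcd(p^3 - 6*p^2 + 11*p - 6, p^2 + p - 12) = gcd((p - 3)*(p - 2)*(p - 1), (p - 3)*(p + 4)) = p - 3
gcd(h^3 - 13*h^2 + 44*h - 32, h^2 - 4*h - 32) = h - 8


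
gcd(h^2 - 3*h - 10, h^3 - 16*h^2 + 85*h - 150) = h - 5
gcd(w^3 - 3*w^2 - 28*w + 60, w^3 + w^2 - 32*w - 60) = w^2 - w - 30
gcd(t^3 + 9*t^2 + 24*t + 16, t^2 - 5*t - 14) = 1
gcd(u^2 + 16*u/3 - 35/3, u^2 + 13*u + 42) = u + 7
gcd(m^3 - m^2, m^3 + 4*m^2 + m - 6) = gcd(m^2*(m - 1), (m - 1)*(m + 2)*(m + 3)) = m - 1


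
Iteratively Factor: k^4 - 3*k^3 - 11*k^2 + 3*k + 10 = (k + 2)*(k^3 - 5*k^2 - k + 5) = (k - 5)*(k + 2)*(k^2 - 1) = (k - 5)*(k + 1)*(k + 2)*(k - 1)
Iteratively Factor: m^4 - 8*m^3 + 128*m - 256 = (m - 4)*(m^3 - 4*m^2 - 16*m + 64) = (m - 4)^2*(m^2 - 16) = (m - 4)^3*(m + 4)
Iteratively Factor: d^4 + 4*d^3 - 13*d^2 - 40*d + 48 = (d - 3)*(d^3 + 7*d^2 + 8*d - 16) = (d - 3)*(d - 1)*(d^2 + 8*d + 16) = (d - 3)*(d - 1)*(d + 4)*(d + 4)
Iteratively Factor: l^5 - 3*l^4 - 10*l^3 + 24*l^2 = (l - 4)*(l^4 + l^3 - 6*l^2) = (l - 4)*(l + 3)*(l^3 - 2*l^2) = l*(l - 4)*(l + 3)*(l^2 - 2*l) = l*(l - 4)*(l - 2)*(l + 3)*(l)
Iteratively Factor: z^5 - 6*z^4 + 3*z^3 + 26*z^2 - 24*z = (z + 2)*(z^4 - 8*z^3 + 19*z^2 - 12*z) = z*(z + 2)*(z^3 - 8*z^2 + 19*z - 12) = z*(z - 1)*(z + 2)*(z^2 - 7*z + 12) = z*(z - 3)*(z - 1)*(z + 2)*(z - 4)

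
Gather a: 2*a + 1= 2*a + 1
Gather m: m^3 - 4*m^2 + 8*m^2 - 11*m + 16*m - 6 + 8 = m^3 + 4*m^2 + 5*m + 2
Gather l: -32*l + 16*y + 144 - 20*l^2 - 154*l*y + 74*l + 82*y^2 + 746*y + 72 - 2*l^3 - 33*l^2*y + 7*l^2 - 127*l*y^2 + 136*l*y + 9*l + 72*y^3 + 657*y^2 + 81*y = -2*l^3 + l^2*(-33*y - 13) + l*(-127*y^2 - 18*y + 51) + 72*y^3 + 739*y^2 + 843*y + 216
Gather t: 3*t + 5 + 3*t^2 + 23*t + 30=3*t^2 + 26*t + 35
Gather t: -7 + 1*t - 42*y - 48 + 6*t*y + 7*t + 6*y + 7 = t*(6*y + 8) - 36*y - 48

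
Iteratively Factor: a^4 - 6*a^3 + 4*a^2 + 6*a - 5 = (a - 1)*(a^3 - 5*a^2 - a + 5) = (a - 5)*(a - 1)*(a^2 - 1) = (a - 5)*(a - 1)*(a + 1)*(a - 1)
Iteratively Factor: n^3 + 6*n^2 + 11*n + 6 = (n + 3)*(n^2 + 3*n + 2) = (n + 1)*(n + 3)*(n + 2)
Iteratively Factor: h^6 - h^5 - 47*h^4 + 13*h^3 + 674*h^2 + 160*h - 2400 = (h + 4)*(h^5 - 5*h^4 - 27*h^3 + 121*h^2 + 190*h - 600) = (h - 2)*(h + 4)*(h^4 - 3*h^3 - 33*h^2 + 55*h + 300) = (h - 2)*(h + 3)*(h + 4)*(h^3 - 6*h^2 - 15*h + 100) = (h - 2)*(h + 3)*(h + 4)^2*(h^2 - 10*h + 25) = (h - 5)*(h - 2)*(h + 3)*(h + 4)^2*(h - 5)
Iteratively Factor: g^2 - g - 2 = (g + 1)*(g - 2)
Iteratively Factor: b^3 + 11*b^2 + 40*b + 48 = (b + 4)*(b^2 + 7*b + 12) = (b + 3)*(b + 4)*(b + 4)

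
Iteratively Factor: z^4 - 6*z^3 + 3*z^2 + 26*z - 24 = (z - 4)*(z^3 - 2*z^2 - 5*z + 6) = (z - 4)*(z - 1)*(z^2 - z - 6) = (z - 4)*(z - 1)*(z + 2)*(z - 3)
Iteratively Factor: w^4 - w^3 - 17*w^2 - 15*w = (w - 5)*(w^3 + 4*w^2 + 3*w) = (w - 5)*(w + 1)*(w^2 + 3*w) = w*(w - 5)*(w + 1)*(w + 3)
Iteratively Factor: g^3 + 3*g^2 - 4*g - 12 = (g + 2)*(g^2 + g - 6) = (g - 2)*(g + 2)*(g + 3)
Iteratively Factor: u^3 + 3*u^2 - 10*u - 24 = (u + 4)*(u^2 - u - 6) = (u - 3)*(u + 4)*(u + 2)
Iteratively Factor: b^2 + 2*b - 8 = (b - 2)*(b + 4)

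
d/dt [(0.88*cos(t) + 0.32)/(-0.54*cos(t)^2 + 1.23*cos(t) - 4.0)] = (-0.4752*cos(t)^2 - 0.3456*cos(t) + 3.9136)*sin(t)/(0.2916*cos(t)^4 - 1.3284*cos(t)^3 + 5.8329*cos(t)^2 - 9.84*cos(t) + 16.0)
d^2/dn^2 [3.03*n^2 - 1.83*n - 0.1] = 6.06000000000000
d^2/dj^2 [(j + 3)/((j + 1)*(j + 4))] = 2*(j^3 + 9*j^2 + 33*j + 43)/(j^6 + 15*j^5 + 87*j^4 + 245*j^3 + 348*j^2 + 240*j + 64)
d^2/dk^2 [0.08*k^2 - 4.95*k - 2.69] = 0.160000000000000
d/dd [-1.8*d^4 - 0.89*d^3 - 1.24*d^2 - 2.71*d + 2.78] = -7.2*d^3 - 2.67*d^2 - 2.48*d - 2.71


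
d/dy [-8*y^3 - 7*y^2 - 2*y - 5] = -24*y^2 - 14*y - 2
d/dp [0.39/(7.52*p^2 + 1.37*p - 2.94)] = (-5.8656*p - 0.5343)/(7.52*p^2 + 1.37*p - 2.94)^2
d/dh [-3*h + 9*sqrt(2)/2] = -3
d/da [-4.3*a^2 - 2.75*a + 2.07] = -8.6*a - 2.75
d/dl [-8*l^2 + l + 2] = 1 - 16*l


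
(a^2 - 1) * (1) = a^2 - 1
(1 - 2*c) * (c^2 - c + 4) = -2*c^3 + 3*c^2 - 9*c + 4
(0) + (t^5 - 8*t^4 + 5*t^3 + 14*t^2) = t^5 - 8*t^4 + 5*t^3 + 14*t^2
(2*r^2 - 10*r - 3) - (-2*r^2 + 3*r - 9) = 4*r^2 - 13*r + 6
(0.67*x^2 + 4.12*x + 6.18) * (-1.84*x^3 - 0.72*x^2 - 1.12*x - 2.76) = -1.2328*x^5 - 8.0632*x^4 - 15.088*x^3 - 10.9132*x^2 - 18.2928*x - 17.0568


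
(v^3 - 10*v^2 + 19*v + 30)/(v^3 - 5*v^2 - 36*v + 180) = (v + 1)/(v + 6)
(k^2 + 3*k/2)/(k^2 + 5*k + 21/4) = 2*k/(2*k + 7)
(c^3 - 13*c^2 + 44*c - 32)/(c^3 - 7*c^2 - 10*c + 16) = (c - 4)/(c + 2)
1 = 1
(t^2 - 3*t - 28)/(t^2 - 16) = (t - 7)/(t - 4)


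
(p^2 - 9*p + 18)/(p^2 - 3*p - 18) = (p - 3)/(p + 3)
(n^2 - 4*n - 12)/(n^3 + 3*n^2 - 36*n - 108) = (n + 2)/(n^2 + 9*n + 18)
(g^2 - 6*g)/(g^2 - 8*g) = (g - 6)/(g - 8)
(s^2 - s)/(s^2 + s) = (s - 1)/(s + 1)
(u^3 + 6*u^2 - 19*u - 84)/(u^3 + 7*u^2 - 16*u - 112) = (u + 3)/(u + 4)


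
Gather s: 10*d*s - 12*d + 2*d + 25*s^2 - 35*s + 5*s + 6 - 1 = -10*d + 25*s^2 + s*(10*d - 30) + 5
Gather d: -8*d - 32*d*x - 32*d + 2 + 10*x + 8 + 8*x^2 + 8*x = d*(-32*x - 40) + 8*x^2 + 18*x + 10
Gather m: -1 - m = -m - 1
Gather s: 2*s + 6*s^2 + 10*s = 6*s^2 + 12*s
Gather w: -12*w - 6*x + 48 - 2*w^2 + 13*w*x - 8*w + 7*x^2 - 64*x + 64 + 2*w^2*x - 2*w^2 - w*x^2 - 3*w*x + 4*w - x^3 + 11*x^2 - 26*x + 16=w^2*(2*x - 4) + w*(-x^2 + 10*x - 16) - x^3 + 18*x^2 - 96*x + 128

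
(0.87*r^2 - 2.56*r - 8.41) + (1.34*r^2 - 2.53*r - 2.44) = 2.21*r^2 - 5.09*r - 10.85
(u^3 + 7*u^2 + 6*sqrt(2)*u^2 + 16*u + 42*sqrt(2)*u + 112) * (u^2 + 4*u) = u^5 + 6*sqrt(2)*u^4 + 11*u^4 + 44*u^3 + 66*sqrt(2)*u^3 + 176*u^2 + 168*sqrt(2)*u^2 + 448*u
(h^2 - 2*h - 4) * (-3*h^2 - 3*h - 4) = -3*h^4 + 3*h^3 + 14*h^2 + 20*h + 16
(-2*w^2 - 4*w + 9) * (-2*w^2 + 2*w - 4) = 4*w^4 + 4*w^3 - 18*w^2 + 34*w - 36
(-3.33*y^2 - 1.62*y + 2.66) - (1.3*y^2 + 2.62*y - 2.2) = -4.63*y^2 - 4.24*y + 4.86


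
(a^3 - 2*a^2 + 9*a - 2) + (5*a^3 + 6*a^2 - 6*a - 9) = 6*a^3 + 4*a^2 + 3*a - 11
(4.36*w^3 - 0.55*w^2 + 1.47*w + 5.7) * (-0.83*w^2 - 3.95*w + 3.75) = -3.6188*w^5 - 16.7655*w^4 + 17.3024*w^3 - 12.6*w^2 - 17.0025*w + 21.375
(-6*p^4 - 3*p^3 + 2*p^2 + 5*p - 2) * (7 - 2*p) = 12*p^5 - 36*p^4 - 25*p^3 + 4*p^2 + 39*p - 14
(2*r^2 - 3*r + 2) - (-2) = 2*r^2 - 3*r + 4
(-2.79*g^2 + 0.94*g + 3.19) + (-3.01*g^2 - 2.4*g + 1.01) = -5.8*g^2 - 1.46*g + 4.2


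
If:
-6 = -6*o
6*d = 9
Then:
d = 3/2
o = 1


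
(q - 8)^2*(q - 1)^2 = q^4 - 18*q^3 + 97*q^2 - 144*q + 64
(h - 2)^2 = h^2 - 4*h + 4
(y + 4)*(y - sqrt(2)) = y^2 - sqrt(2)*y + 4*y - 4*sqrt(2)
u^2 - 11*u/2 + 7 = (u - 7/2)*(u - 2)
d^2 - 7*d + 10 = (d - 5)*(d - 2)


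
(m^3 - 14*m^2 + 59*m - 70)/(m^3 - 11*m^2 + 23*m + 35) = (m - 2)/(m + 1)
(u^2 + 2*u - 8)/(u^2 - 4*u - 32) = (u - 2)/(u - 8)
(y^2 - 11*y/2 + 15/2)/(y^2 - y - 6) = (y - 5/2)/(y + 2)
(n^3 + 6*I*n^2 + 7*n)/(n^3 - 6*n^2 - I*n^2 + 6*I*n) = (n + 7*I)/(n - 6)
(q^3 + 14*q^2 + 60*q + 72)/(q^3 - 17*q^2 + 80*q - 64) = (q^3 + 14*q^2 + 60*q + 72)/(q^3 - 17*q^2 + 80*q - 64)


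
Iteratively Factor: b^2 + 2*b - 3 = (b + 3)*(b - 1)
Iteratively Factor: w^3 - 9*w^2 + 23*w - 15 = (w - 5)*(w^2 - 4*w + 3) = (w - 5)*(w - 3)*(w - 1)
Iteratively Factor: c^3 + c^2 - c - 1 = (c + 1)*(c^2 - 1) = (c - 1)*(c + 1)*(c + 1)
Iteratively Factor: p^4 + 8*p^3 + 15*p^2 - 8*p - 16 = (p + 4)*(p^3 + 4*p^2 - p - 4) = (p + 4)^2*(p^2 - 1) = (p + 1)*(p + 4)^2*(p - 1)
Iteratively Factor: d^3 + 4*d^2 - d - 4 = (d - 1)*(d^2 + 5*d + 4) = (d - 1)*(d + 4)*(d + 1)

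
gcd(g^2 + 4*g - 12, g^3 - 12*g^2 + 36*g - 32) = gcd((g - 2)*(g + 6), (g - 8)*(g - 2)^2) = g - 2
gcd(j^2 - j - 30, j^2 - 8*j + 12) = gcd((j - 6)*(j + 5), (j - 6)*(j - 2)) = j - 6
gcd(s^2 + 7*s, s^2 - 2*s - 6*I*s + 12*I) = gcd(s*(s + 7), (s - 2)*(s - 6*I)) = 1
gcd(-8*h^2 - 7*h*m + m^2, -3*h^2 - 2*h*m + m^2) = h + m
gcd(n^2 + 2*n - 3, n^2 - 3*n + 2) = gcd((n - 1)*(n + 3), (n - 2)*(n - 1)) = n - 1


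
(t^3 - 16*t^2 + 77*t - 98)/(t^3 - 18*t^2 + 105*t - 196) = (t - 2)/(t - 4)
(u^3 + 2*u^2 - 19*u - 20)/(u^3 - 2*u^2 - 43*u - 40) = (u - 4)/(u - 8)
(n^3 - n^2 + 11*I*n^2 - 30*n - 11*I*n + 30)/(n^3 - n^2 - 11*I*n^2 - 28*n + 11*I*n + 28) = (n^2 + 11*I*n - 30)/(n^2 - 11*I*n - 28)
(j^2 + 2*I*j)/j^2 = (j + 2*I)/j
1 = 1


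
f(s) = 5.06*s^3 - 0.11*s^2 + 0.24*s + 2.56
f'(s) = 15.18*s^2 - 0.22*s + 0.24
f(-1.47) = -14.10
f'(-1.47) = 33.37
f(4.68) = 519.94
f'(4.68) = 331.69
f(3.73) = 264.51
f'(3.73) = 210.62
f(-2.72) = -100.73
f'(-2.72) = 113.15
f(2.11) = 50.11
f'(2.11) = 67.36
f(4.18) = 371.20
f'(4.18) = 264.55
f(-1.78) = -26.75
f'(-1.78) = 48.73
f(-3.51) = -218.45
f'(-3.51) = 188.03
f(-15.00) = -17103.29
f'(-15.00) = 3419.04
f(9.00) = 3684.55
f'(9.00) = 1227.84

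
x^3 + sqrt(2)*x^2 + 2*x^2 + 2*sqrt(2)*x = x*(x + 2)*(x + sqrt(2))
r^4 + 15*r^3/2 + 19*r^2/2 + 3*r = r*(r + 1/2)*(r + 1)*(r + 6)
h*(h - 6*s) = h^2 - 6*h*s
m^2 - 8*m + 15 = (m - 5)*(m - 3)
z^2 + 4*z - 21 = (z - 3)*(z + 7)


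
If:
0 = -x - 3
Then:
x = -3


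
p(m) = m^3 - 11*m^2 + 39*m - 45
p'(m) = 3*m^2 - 22*m + 39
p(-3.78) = -403.60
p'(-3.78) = 165.03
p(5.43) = 2.54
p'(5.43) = 7.99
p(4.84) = -0.54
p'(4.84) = 2.80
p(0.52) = -27.55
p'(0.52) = 28.37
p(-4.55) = -544.37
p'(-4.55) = 201.21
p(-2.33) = -208.24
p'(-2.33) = 106.55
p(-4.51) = -536.36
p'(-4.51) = 199.24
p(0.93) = -17.44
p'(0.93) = 21.13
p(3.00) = 0.00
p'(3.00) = 0.00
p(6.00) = 9.00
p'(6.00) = 15.00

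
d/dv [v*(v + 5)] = 2*v + 5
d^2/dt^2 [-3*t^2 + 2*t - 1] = -6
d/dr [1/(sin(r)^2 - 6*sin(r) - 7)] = 2*(3 - sin(r))*cos(r)/((sin(r) - 7)^2*(sin(r) + 1)^2)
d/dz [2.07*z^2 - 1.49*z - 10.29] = 4.14*z - 1.49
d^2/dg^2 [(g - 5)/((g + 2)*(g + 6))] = 2*(g^3 - 15*g^2 - 156*g - 356)/(g^6 + 24*g^5 + 228*g^4 + 1088*g^3 + 2736*g^2 + 3456*g + 1728)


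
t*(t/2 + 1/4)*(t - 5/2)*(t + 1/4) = t^4/2 - 7*t^3/8 - 7*t^2/8 - 5*t/32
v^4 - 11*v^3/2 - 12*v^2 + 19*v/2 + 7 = (v - 7)*(v - 1)*(v + 1/2)*(v + 2)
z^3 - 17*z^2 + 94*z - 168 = (z - 7)*(z - 6)*(z - 4)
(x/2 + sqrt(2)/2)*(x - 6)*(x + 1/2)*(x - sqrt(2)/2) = x^4/2 - 11*x^3/4 + sqrt(2)*x^3/4 - 2*x^2 - 11*sqrt(2)*x^2/8 - 3*sqrt(2)*x/4 + 11*x/4 + 3/2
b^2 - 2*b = b*(b - 2)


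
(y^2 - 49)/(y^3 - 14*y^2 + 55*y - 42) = (y + 7)/(y^2 - 7*y + 6)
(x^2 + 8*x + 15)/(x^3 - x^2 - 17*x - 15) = (x + 5)/(x^2 - 4*x - 5)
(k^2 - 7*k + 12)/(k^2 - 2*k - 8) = (k - 3)/(k + 2)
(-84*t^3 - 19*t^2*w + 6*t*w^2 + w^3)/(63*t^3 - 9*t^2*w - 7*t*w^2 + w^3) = (-28*t^2 + 3*t*w + w^2)/(21*t^2 - 10*t*w + w^2)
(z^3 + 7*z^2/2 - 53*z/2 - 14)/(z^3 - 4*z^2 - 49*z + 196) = (z + 1/2)/(z - 7)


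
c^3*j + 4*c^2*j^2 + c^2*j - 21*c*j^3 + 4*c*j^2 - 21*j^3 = (c - 3*j)*(c + 7*j)*(c*j + j)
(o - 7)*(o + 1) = o^2 - 6*o - 7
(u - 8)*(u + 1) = u^2 - 7*u - 8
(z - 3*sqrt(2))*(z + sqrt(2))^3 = z^4 - 12*z^2 - 16*sqrt(2)*z - 12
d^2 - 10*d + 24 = (d - 6)*(d - 4)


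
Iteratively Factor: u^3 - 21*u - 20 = (u + 4)*(u^2 - 4*u - 5) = (u - 5)*(u + 4)*(u + 1)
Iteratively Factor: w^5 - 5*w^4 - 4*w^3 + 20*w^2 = (w)*(w^4 - 5*w^3 - 4*w^2 + 20*w) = w*(w + 2)*(w^3 - 7*w^2 + 10*w) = w^2*(w + 2)*(w^2 - 7*w + 10) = w^2*(w - 5)*(w + 2)*(w - 2)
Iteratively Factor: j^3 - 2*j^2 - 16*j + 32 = (j - 4)*(j^2 + 2*j - 8) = (j - 4)*(j + 4)*(j - 2)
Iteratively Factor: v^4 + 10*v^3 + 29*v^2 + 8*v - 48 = (v + 4)*(v^3 + 6*v^2 + 5*v - 12) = (v - 1)*(v + 4)*(v^2 + 7*v + 12) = (v - 1)*(v + 3)*(v + 4)*(v + 4)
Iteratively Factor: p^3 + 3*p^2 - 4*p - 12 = (p - 2)*(p^2 + 5*p + 6) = (p - 2)*(p + 3)*(p + 2)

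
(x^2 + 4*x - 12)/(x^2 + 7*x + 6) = (x - 2)/(x + 1)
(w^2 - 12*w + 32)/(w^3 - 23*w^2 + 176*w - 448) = (w - 4)/(w^2 - 15*w + 56)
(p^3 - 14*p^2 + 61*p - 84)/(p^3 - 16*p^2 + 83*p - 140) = (p - 3)/(p - 5)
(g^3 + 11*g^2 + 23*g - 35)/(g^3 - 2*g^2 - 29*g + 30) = (g + 7)/(g - 6)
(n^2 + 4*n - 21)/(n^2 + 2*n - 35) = (n - 3)/(n - 5)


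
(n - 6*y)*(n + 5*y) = n^2 - n*y - 30*y^2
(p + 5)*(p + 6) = p^2 + 11*p + 30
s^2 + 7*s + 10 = (s + 2)*(s + 5)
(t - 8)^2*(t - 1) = t^3 - 17*t^2 + 80*t - 64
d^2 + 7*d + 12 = (d + 3)*(d + 4)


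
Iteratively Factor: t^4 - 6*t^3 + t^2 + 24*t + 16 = (t - 4)*(t^3 - 2*t^2 - 7*t - 4) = (t - 4)*(t + 1)*(t^2 - 3*t - 4) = (t - 4)^2*(t + 1)*(t + 1)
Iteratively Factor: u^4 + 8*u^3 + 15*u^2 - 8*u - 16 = (u + 1)*(u^3 + 7*u^2 + 8*u - 16) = (u + 1)*(u + 4)*(u^2 + 3*u - 4) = (u + 1)*(u + 4)^2*(u - 1)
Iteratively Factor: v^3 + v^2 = (v + 1)*(v^2) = v*(v + 1)*(v)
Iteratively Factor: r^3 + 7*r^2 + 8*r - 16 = (r + 4)*(r^2 + 3*r - 4) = (r + 4)^2*(r - 1)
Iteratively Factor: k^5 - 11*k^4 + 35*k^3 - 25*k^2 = (k - 5)*(k^4 - 6*k^3 + 5*k^2) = (k - 5)*(k - 1)*(k^3 - 5*k^2) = k*(k - 5)*(k - 1)*(k^2 - 5*k) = k*(k - 5)^2*(k - 1)*(k)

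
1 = 1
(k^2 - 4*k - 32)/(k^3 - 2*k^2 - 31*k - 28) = (k - 8)/(k^2 - 6*k - 7)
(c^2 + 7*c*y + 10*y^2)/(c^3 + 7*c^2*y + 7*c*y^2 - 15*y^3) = (-c - 2*y)/(-c^2 - 2*c*y + 3*y^2)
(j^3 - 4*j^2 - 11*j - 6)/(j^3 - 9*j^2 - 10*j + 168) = (j^2 + 2*j + 1)/(j^2 - 3*j - 28)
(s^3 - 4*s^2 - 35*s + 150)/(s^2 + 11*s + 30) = (s^2 - 10*s + 25)/(s + 5)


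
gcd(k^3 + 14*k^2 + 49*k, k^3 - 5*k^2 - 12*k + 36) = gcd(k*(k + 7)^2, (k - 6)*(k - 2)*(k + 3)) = 1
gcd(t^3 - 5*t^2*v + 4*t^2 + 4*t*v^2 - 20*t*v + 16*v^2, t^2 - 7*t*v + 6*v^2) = t - v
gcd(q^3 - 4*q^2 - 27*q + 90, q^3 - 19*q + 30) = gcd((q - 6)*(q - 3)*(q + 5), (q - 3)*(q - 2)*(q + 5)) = q^2 + 2*q - 15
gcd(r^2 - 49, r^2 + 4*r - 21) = r + 7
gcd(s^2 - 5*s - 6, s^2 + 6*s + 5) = s + 1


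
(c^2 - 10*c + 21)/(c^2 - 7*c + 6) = (c^2 - 10*c + 21)/(c^2 - 7*c + 6)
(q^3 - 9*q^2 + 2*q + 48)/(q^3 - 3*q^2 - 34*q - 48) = (q - 3)/(q + 3)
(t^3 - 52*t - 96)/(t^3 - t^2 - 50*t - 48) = (t + 2)/(t + 1)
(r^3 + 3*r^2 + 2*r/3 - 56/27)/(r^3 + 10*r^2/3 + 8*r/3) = (9*r^2 + 15*r - 14)/(9*r*(r + 2))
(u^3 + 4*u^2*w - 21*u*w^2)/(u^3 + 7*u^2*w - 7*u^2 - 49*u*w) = (u - 3*w)/(u - 7)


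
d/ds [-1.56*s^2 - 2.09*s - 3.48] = -3.12*s - 2.09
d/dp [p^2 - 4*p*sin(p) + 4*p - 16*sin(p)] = -4*p*cos(p) + 2*p - 4*sin(p) - 16*cos(p) + 4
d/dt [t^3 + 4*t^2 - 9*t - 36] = 3*t^2 + 8*t - 9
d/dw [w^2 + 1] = 2*w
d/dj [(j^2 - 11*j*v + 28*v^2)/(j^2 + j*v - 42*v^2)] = 2*v*(6*j^2 - 70*j*v + 217*v^2)/(j^4 + 2*j^3*v - 83*j^2*v^2 - 84*j*v^3 + 1764*v^4)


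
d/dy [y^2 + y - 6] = 2*y + 1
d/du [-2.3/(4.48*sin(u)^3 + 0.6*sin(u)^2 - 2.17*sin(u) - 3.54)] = (30.912*sin(u)^2 + 2.76*sin(u) - 4.991)*cos(u)/(4.48*sin(u)^3 + 0.6*sin(u)^2 - 2.17*sin(u) - 3.54)^2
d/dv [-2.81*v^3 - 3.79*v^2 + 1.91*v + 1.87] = -8.43*v^2 - 7.58*v + 1.91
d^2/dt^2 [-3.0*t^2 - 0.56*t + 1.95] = -6.00000000000000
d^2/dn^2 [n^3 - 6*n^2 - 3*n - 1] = 6*n - 12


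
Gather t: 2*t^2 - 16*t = 2*t^2 - 16*t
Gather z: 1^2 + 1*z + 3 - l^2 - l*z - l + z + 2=-l^2 - l + z*(2 - l) + 6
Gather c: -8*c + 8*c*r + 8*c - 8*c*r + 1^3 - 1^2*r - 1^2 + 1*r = 0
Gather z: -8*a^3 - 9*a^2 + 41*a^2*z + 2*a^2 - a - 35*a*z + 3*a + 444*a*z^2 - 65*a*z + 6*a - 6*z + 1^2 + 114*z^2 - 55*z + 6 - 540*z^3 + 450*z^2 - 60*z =-8*a^3 - 7*a^2 + 8*a - 540*z^3 + z^2*(444*a + 564) + z*(41*a^2 - 100*a - 121) + 7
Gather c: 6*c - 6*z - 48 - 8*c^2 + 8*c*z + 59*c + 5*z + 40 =-8*c^2 + c*(8*z + 65) - z - 8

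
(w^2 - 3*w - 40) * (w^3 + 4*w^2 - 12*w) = w^5 + w^4 - 64*w^3 - 124*w^2 + 480*w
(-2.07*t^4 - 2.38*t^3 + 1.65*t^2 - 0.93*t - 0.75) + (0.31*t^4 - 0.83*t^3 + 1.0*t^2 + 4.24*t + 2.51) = -1.76*t^4 - 3.21*t^3 + 2.65*t^2 + 3.31*t + 1.76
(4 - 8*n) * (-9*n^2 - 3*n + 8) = 72*n^3 - 12*n^2 - 76*n + 32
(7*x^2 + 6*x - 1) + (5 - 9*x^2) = -2*x^2 + 6*x + 4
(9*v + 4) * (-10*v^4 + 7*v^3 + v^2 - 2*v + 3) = -90*v^5 + 23*v^4 + 37*v^3 - 14*v^2 + 19*v + 12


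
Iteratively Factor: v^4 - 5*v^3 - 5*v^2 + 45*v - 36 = (v - 3)*(v^3 - 2*v^2 - 11*v + 12) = (v - 3)*(v + 3)*(v^2 - 5*v + 4) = (v - 3)*(v - 1)*(v + 3)*(v - 4)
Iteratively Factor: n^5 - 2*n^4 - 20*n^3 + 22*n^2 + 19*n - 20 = (n - 1)*(n^4 - n^3 - 21*n^2 + n + 20) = (n - 1)^2*(n^3 - 21*n - 20) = (n - 1)^2*(n + 4)*(n^2 - 4*n - 5) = (n - 5)*(n - 1)^2*(n + 4)*(n + 1)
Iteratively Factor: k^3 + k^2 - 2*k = (k)*(k^2 + k - 2) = k*(k - 1)*(k + 2)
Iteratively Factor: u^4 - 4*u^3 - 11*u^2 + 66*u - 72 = (u - 2)*(u^3 - 2*u^2 - 15*u + 36) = (u - 2)*(u + 4)*(u^2 - 6*u + 9) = (u - 3)*(u - 2)*(u + 4)*(u - 3)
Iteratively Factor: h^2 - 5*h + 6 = (h - 2)*(h - 3)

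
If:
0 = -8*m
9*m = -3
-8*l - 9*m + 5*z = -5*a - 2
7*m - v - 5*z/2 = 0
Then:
No Solution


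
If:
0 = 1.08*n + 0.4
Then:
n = -0.37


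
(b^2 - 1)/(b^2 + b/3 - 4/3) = 3*(b + 1)/(3*b + 4)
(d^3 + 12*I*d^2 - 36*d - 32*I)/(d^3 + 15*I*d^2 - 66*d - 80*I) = (d + 2*I)/(d + 5*I)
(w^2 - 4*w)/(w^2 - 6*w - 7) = w*(4 - w)/(-w^2 + 6*w + 7)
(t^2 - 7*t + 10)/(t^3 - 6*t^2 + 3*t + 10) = 1/(t + 1)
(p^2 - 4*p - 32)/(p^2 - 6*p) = (p^2 - 4*p - 32)/(p*(p - 6))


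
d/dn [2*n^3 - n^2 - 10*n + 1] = 6*n^2 - 2*n - 10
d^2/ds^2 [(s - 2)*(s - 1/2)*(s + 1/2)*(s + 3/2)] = 12*s^2 - 3*s - 13/2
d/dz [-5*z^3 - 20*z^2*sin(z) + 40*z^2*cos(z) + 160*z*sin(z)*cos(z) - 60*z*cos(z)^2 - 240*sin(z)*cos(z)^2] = -40*z^2*sin(z) - 20*z^2*cos(z) - 15*z^2 - 40*z*sin(z) + 60*z*sin(2*z) + 80*z*cos(z) + 160*z*cos(2*z) + 80*sin(2*z) - 60*cos(z) - 30*cos(2*z) - 180*cos(3*z) - 30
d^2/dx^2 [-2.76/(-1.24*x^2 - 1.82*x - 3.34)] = (-8.487552*x^2 - 12.457536*x + 2.76*(2.48*x + 1.82)*(4.96*x + 3.64) - 22.861632)/(1.24*x^2 + 1.82*x + 3.34)^3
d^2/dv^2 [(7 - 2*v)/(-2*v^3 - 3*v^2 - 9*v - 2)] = 6*(8*v^5 - 44*v^4 - 118*v^3 - 205*v^2 - 173*v - 187)/(8*v^9 + 36*v^8 + 162*v^7 + 375*v^6 + 801*v^5 + 999*v^4 + 1077*v^3 + 522*v^2 + 108*v + 8)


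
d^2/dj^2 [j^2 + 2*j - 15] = 2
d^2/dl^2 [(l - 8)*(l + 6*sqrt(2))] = 2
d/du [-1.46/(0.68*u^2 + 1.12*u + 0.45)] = (1.9856*u + 1.6352)/(0.68*u^2 + 1.12*u + 0.45)^2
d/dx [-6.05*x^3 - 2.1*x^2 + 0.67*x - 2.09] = -18.15*x^2 - 4.2*x + 0.67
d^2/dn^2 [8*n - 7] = 0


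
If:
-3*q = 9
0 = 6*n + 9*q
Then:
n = 9/2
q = -3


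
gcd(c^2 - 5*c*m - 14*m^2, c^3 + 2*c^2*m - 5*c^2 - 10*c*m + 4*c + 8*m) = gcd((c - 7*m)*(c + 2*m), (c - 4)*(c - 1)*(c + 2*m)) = c + 2*m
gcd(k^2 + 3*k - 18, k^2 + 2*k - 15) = k - 3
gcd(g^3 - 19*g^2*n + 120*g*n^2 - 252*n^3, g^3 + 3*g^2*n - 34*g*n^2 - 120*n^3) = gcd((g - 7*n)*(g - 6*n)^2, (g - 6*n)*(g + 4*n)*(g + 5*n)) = g - 6*n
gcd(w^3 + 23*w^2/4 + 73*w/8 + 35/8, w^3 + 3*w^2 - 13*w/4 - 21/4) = w^2 + 9*w/2 + 7/2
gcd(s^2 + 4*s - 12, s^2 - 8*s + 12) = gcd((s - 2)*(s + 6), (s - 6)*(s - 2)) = s - 2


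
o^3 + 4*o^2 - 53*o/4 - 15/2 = (o - 5/2)*(o + 1/2)*(o + 6)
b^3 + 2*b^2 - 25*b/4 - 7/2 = (b - 2)*(b + 1/2)*(b + 7/2)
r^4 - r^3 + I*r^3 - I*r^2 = r^2*(r - 1)*(r + I)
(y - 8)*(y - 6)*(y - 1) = y^3 - 15*y^2 + 62*y - 48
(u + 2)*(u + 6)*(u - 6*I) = u^3 + 8*u^2 - 6*I*u^2 + 12*u - 48*I*u - 72*I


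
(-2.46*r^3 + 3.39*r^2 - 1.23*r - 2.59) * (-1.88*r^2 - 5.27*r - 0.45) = 4.6248*r^5 + 6.591*r^4 - 14.4459*r^3 + 9.8258*r^2 + 14.2028*r + 1.1655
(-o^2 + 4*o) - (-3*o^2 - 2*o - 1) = 2*o^2 + 6*o + 1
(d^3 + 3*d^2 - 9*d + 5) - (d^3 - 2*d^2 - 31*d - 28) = 5*d^2 + 22*d + 33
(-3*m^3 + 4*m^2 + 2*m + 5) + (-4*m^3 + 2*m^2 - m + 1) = -7*m^3 + 6*m^2 + m + 6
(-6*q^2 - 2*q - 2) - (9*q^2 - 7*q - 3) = -15*q^2 + 5*q + 1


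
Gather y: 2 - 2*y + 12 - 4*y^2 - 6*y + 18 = -4*y^2 - 8*y + 32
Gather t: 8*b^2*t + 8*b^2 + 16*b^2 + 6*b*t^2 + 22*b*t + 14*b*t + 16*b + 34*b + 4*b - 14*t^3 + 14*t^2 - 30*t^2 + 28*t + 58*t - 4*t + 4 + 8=24*b^2 + 54*b - 14*t^3 + t^2*(6*b - 16) + t*(8*b^2 + 36*b + 82) + 12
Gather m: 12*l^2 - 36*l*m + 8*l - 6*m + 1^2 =12*l^2 + 8*l + m*(-36*l - 6) + 1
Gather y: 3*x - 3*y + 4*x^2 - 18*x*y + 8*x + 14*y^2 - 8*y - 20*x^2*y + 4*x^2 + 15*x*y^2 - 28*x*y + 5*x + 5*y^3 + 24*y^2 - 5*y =8*x^2 + 16*x + 5*y^3 + y^2*(15*x + 38) + y*(-20*x^2 - 46*x - 16)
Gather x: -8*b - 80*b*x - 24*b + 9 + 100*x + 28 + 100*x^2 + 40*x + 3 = -32*b + 100*x^2 + x*(140 - 80*b) + 40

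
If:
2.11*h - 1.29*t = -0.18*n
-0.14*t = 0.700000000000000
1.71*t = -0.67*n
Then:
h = -4.15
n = 12.76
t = -5.00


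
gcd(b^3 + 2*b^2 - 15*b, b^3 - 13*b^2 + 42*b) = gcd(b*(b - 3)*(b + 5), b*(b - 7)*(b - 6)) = b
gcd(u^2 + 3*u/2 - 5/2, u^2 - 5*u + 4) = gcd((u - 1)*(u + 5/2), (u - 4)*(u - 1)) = u - 1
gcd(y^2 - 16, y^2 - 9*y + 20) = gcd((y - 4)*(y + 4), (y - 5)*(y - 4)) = y - 4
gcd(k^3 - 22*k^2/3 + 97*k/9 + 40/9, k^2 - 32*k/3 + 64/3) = k - 8/3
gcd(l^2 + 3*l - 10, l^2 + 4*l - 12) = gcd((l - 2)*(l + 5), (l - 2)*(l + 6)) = l - 2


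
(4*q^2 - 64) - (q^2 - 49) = 3*q^2 - 15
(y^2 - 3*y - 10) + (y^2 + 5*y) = 2*y^2 + 2*y - 10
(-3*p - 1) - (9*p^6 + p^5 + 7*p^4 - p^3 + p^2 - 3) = -9*p^6 - p^5 - 7*p^4 + p^3 - p^2 - 3*p + 2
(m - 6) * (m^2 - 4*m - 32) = m^3 - 10*m^2 - 8*m + 192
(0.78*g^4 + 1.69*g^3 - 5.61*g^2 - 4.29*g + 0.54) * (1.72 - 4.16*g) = -3.2448*g^5 - 5.6888*g^4 + 26.2444*g^3 + 8.1972*g^2 - 9.6252*g + 0.9288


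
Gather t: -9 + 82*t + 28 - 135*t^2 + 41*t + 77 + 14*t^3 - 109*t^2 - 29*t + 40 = 14*t^3 - 244*t^2 + 94*t + 136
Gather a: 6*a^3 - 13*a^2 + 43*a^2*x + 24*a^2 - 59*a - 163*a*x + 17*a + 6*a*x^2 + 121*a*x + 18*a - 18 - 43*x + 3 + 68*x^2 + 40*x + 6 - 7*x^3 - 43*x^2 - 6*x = 6*a^3 + a^2*(43*x + 11) + a*(6*x^2 - 42*x - 24) - 7*x^3 + 25*x^2 - 9*x - 9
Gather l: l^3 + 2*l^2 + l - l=l^3 + 2*l^2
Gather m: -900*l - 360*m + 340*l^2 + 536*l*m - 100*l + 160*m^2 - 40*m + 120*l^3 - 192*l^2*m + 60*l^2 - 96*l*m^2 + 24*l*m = 120*l^3 + 400*l^2 - 1000*l + m^2*(160 - 96*l) + m*(-192*l^2 + 560*l - 400)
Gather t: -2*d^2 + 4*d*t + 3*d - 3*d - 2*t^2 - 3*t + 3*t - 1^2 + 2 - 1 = -2*d^2 + 4*d*t - 2*t^2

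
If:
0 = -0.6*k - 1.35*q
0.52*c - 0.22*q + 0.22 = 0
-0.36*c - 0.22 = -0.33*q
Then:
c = -0.26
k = -0.86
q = 0.38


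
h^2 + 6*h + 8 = (h + 2)*(h + 4)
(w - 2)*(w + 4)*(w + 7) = w^3 + 9*w^2 + 6*w - 56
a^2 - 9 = (a - 3)*(a + 3)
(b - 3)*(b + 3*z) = b^2 + 3*b*z - 3*b - 9*z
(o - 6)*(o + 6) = o^2 - 36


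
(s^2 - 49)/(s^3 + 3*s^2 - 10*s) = (s^2 - 49)/(s*(s^2 + 3*s - 10))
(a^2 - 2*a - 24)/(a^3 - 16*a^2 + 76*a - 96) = (a + 4)/(a^2 - 10*a + 16)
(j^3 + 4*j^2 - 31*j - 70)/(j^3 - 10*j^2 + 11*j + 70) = (j + 7)/(j - 7)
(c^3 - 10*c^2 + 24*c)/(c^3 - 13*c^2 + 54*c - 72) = c/(c - 3)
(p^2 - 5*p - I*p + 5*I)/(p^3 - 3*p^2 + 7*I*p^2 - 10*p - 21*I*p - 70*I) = (p - I)/(p^2 + p*(2 + 7*I) + 14*I)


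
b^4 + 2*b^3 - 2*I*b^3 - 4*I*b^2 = b^2*(b + 2)*(b - 2*I)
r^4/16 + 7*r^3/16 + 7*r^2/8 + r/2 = r*(r/4 + 1/2)*(r/4 + 1)*(r + 1)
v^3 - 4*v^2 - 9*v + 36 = (v - 4)*(v - 3)*(v + 3)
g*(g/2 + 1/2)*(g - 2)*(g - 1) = g^4/2 - g^3 - g^2/2 + g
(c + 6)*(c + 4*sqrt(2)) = c^2 + 4*sqrt(2)*c + 6*c + 24*sqrt(2)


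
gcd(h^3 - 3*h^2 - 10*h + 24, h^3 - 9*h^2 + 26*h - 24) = h^2 - 6*h + 8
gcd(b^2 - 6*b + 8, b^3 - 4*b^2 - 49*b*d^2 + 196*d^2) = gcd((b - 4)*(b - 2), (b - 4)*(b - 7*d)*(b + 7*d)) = b - 4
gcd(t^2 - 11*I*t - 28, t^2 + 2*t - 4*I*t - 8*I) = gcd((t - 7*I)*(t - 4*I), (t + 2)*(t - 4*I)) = t - 4*I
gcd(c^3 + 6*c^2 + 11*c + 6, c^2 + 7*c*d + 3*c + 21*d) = c + 3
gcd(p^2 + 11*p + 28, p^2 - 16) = p + 4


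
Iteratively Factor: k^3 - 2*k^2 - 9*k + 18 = (k - 3)*(k^2 + k - 6) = (k - 3)*(k - 2)*(k + 3)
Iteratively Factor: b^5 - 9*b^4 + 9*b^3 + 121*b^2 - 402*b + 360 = (b - 2)*(b^4 - 7*b^3 - 5*b^2 + 111*b - 180) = (b - 5)*(b - 2)*(b^3 - 2*b^2 - 15*b + 36) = (b - 5)*(b - 3)*(b - 2)*(b^2 + b - 12) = (b - 5)*(b - 3)*(b - 2)*(b + 4)*(b - 3)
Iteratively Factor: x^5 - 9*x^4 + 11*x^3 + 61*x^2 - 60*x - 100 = (x - 2)*(x^4 - 7*x^3 - 3*x^2 + 55*x + 50) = (x - 5)*(x - 2)*(x^3 - 2*x^2 - 13*x - 10) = (x - 5)*(x - 2)*(x + 1)*(x^2 - 3*x - 10) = (x - 5)^2*(x - 2)*(x + 1)*(x + 2)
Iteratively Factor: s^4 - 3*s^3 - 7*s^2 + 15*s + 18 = (s - 3)*(s^3 - 7*s - 6) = (s - 3)*(s + 1)*(s^2 - s - 6) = (s - 3)^2*(s + 1)*(s + 2)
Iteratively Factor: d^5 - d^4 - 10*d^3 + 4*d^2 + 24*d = (d)*(d^4 - d^3 - 10*d^2 + 4*d + 24) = d*(d + 2)*(d^3 - 3*d^2 - 4*d + 12) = d*(d + 2)^2*(d^2 - 5*d + 6) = d*(d - 2)*(d + 2)^2*(d - 3)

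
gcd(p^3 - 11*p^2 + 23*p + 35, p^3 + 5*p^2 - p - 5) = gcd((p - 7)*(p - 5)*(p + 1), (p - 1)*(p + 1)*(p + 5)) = p + 1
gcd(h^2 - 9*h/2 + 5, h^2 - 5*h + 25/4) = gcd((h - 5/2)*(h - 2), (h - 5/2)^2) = h - 5/2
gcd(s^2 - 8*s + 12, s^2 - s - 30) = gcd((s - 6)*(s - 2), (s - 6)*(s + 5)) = s - 6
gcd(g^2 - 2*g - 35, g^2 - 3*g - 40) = g + 5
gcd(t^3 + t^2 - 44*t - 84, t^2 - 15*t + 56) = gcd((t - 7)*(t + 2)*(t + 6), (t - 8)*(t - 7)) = t - 7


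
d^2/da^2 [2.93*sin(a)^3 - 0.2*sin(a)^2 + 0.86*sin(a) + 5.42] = -3.0575*sin(a) + 6.5925*sin(3*a) - 0.4*cos(2*a)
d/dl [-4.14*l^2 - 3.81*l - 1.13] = -8.28*l - 3.81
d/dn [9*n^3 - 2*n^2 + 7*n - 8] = 27*n^2 - 4*n + 7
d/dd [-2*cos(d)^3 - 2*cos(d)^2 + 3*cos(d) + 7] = (4*cos(d) + 3*cos(2*d))*sin(d)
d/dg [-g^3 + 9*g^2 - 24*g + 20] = -3*g^2 + 18*g - 24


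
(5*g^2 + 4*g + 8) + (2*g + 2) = 5*g^2 + 6*g + 10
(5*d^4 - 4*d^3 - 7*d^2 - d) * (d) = 5*d^5 - 4*d^4 - 7*d^3 - d^2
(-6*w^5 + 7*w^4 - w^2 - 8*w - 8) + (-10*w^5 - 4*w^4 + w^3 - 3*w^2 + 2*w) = -16*w^5 + 3*w^4 + w^3 - 4*w^2 - 6*w - 8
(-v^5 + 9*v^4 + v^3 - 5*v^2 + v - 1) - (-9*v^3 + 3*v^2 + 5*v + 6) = -v^5 + 9*v^4 + 10*v^3 - 8*v^2 - 4*v - 7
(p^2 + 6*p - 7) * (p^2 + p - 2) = p^4 + 7*p^3 - 3*p^2 - 19*p + 14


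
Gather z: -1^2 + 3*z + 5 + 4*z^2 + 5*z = 4*z^2 + 8*z + 4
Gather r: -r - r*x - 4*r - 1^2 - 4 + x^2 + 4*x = r*(-x - 5) + x^2 + 4*x - 5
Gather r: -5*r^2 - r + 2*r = -5*r^2 + r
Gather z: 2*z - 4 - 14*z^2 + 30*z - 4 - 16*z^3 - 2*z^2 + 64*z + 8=-16*z^3 - 16*z^2 + 96*z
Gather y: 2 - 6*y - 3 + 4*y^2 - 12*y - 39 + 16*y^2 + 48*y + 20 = 20*y^2 + 30*y - 20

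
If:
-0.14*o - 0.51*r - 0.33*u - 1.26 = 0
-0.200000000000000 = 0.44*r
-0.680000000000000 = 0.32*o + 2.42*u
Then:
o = -9.71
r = -0.45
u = 1.00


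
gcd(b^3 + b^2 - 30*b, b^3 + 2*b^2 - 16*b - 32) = 1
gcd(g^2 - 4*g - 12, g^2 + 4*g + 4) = g + 2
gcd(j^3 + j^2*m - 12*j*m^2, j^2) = j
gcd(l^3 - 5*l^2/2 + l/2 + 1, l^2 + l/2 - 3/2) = l - 1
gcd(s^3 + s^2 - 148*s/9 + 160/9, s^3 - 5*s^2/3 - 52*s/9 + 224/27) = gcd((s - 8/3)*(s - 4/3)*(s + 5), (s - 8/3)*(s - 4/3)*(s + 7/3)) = s^2 - 4*s + 32/9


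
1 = 1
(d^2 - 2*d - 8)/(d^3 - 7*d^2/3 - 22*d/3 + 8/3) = 3/(3*d - 1)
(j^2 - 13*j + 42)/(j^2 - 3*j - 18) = (j - 7)/(j + 3)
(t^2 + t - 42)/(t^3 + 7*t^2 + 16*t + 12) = (t^2 + t - 42)/(t^3 + 7*t^2 + 16*t + 12)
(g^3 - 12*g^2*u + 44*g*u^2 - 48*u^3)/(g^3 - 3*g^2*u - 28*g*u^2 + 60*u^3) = (g - 4*u)/(g + 5*u)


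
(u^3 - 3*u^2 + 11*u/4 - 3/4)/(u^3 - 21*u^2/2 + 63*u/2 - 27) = (2*u^2 - 3*u + 1)/(2*(u^2 - 9*u + 18))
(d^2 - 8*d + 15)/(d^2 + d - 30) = (d - 3)/(d + 6)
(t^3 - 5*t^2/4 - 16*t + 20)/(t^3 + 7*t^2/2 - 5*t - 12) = (4*t^2 - 21*t + 20)/(2*(2*t^2 - t - 6))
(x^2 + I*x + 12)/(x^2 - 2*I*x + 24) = (x - 3*I)/(x - 6*I)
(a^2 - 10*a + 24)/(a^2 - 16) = (a - 6)/(a + 4)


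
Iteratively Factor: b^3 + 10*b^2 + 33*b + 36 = (b + 4)*(b^2 + 6*b + 9) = (b + 3)*(b + 4)*(b + 3)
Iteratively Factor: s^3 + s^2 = (s + 1)*(s^2) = s*(s + 1)*(s)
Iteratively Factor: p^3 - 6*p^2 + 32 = (p - 4)*(p^2 - 2*p - 8) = (p - 4)^2*(p + 2)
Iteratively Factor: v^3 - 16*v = (v + 4)*(v^2 - 4*v) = v*(v + 4)*(v - 4)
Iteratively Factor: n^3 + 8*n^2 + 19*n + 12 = (n + 4)*(n^2 + 4*n + 3) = (n + 1)*(n + 4)*(n + 3)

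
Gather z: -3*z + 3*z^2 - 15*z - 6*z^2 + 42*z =-3*z^2 + 24*z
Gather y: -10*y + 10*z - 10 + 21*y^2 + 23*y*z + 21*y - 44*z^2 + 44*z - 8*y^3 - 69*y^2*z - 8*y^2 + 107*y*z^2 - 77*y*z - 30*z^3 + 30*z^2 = -8*y^3 + y^2*(13 - 69*z) + y*(107*z^2 - 54*z + 11) - 30*z^3 - 14*z^2 + 54*z - 10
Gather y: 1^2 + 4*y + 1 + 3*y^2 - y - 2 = 3*y^2 + 3*y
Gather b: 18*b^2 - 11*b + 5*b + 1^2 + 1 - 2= 18*b^2 - 6*b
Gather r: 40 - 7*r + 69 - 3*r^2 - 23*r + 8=-3*r^2 - 30*r + 117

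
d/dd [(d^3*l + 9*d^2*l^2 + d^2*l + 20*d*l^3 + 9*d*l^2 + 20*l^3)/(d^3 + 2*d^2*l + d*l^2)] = l*(-7*d^3*l - d^3 - 31*d^2*l^2 - 17*d^2*l - 60*d*l^2 - 20*l^3)/(d^2*(d^3 + 3*d^2*l + 3*d*l^2 + l^3))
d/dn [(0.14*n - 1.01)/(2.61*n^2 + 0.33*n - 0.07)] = (-0.3654*n^2 + 5.2722*n + 0.3235)/(6.8121*n^4 + 1.7226*n^3 - 0.2565*n^2 - 0.0462*n + 0.0049)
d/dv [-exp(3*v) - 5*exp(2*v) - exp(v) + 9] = (-3*exp(2*v) - 10*exp(v) - 1)*exp(v)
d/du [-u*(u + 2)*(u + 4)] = -3*u^2 - 12*u - 8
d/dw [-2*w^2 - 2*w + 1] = -4*w - 2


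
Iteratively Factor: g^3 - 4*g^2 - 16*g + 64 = (g + 4)*(g^2 - 8*g + 16) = (g - 4)*(g + 4)*(g - 4)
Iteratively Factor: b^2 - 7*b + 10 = (b - 5)*(b - 2)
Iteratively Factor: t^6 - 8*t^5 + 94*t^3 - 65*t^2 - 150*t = (t)*(t^5 - 8*t^4 + 94*t^2 - 65*t - 150) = t*(t + 1)*(t^4 - 9*t^3 + 9*t^2 + 85*t - 150) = t*(t - 5)*(t + 1)*(t^3 - 4*t^2 - 11*t + 30) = t*(t - 5)^2*(t + 1)*(t^2 + t - 6) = t*(t - 5)^2*(t - 2)*(t + 1)*(t + 3)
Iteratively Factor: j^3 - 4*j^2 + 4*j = (j - 2)*(j^2 - 2*j) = (j - 2)^2*(j)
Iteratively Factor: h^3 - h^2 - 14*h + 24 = (h - 3)*(h^2 + 2*h - 8) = (h - 3)*(h + 4)*(h - 2)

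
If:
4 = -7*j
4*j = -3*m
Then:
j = -4/7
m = 16/21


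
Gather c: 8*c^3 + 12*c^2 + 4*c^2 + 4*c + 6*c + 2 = 8*c^3 + 16*c^2 + 10*c + 2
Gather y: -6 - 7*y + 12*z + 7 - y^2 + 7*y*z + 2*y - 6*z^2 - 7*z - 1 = -y^2 + y*(7*z - 5) - 6*z^2 + 5*z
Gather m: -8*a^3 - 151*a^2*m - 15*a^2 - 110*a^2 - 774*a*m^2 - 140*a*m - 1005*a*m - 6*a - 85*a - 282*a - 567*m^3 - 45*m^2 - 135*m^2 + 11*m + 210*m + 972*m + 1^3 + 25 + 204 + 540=-8*a^3 - 125*a^2 - 373*a - 567*m^3 + m^2*(-774*a - 180) + m*(-151*a^2 - 1145*a + 1193) + 770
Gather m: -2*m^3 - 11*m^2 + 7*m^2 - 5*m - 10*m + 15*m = -2*m^3 - 4*m^2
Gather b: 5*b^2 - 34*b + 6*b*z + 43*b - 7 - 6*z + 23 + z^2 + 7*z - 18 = 5*b^2 + b*(6*z + 9) + z^2 + z - 2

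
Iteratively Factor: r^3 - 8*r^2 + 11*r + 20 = (r - 5)*(r^2 - 3*r - 4) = (r - 5)*(r - 4)*(r + 1)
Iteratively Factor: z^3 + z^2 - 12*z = (z + 4)*(z^2 - 3*z) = z*(z + 4)*(z - 3)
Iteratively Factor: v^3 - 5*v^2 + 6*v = (v - 3)*(v^2 - 2*v) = v*(v - 3)*(v - 2)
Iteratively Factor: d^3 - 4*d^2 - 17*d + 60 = (d - 3)*(d^2 - d - 20) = (d - 5)*(d - 3)*(d + 4)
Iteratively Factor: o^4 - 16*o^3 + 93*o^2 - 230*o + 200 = (o - 5)*(o^3 - 11*o^2 + 38*o - 40) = (o - 5)*(o - 2)*(o^2 - 9*o + 20) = (o - 5)*(o - 4)*(o - 2)*(o - 5)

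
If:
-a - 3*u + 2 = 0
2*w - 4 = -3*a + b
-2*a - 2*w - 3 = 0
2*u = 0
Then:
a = 2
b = -5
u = 0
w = -7/2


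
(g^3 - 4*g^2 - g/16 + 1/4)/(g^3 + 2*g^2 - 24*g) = (g^2 - 1/16)/(g*(g + 6))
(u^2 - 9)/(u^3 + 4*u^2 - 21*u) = (u + 3)/(u*(u + 7))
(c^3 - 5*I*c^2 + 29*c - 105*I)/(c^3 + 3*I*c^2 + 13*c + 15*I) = (c - 7*I)/(c + I)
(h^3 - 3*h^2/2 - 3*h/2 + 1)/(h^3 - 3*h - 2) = (h - 1/2)/(h + 1)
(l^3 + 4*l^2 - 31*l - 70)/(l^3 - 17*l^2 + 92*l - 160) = (l^2 + 9*l + 14)/(l^2 - 12*l + 32)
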